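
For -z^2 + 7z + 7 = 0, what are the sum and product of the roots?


For az^2+bz+c=0: sum = -b/a, product = c/a.
a=-1, b=7, c=7
Sum = -(7)/-1 = 7
Product = (7)/-1 = -7


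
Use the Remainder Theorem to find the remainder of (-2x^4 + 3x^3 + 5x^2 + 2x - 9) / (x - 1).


By the Remainder Theorem, the remainder equals p(1):
  -2*(1)^4 = -2
  3*(1)^3 = 3
  5*(1)^2 = 5
  2*(1)^1 = 2
  constant: -9
Sum: -2 + 3 + 5 + 2 - 9 = -1


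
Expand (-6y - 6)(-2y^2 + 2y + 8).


Distribute each term of the first polynomial:
  (-6y)(-2y^2 + 2y + 8) = 12y^3 - 12y^2 - 48y
  (-6)(-2y^2 + 2y + 8) = 12y^2 - 12y - 48
Sum: 12y^3 - 60y - 48


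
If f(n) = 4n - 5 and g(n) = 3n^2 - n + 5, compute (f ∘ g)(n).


Substitute g(n) into f:
f(g(n)) = 4*(3n^2 - n + 5) + (-5)
Expand and combine: 12n^2 - 4n + 15


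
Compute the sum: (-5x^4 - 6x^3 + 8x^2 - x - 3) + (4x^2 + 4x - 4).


Align terms by degree and add:
  -5x^4 - 6x^3 + 8x^2 - x - 3
+ 4x^2 + 4x - 4
= -5x^4 - 6x^3 + 12x^2 + 3x - 7


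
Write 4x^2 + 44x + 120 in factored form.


Roots satisfy r1 + r2 = -b/a = -11 and r1*r2 = c/a = 30.
So r1 = -6, r2 = -5.
4x^2 + 44x + 120 = 4(x - r1)(x - r2) = 4(x + 6)(x + 5)


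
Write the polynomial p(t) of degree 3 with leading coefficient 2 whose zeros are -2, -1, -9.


p(t) = 2(t + 2)(t + 1)(t + 9)
Expand: 2t^3 + 24t^2 + 58t + 36


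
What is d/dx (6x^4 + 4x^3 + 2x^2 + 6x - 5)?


Apply the power rule term by term:
  d/dx(6x^4) = 24x^3
  d/dx(4x^3) = 12x^2
  d/dx(2x^2) = 4x
  d/dx(6x) = 6
  d/dx(-5) = 0
p'(x) = 24x^3 + 12x^2 + 4x + 6


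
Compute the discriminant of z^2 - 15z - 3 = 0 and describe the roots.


D = b^2 - 4ac = (-15)^2 - 4(1)(-3) = 225 + 12 = 237
Since D > 0: two distinct irrational roots


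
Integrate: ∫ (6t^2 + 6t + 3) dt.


Reverse power rule on each term:
  ∫ 6t^2 dt = 2t^3
  ∫ 6t dt = 3t^2
  ∫ 3 dt = 3t
F(t) = 2t^3 + 3t^2 + 3t + C


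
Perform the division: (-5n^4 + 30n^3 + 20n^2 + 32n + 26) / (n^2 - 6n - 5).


(-5n^4 + 30n^3 + 20n^2 + 32n + 26) / (n^2 - 6n - 5)
Step 1: -5n^2 * (n^2 - 6n - 5) = -5n^4 + 30n^3 + 25n^2; subtract.
Step 2: 0 * (n^2 - 6n - 5) = 0; subtract.
Step 3: -5 * (n^2 - 6n - 5) = -5n^2 + 30n + 25; subtract.
Quotient: -5n^2 - 5, Remainder: 2n + 1


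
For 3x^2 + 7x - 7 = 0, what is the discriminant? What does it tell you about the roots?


D = b^2 - 4ac = (7)^2 - 4(3)(-7) = 49 + 84 = 133
Since D > 0: two distinct irrational roots


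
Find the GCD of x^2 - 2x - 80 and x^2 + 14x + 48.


Factor each:
  x^2 - 2x - 80 = (x + 8)(x - 10)
  x^2 + 14x + 48 = (x + 8)(x + 6)
Common monic factor: x + 8


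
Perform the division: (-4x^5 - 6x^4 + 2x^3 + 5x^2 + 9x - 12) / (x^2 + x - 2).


(-4x^5 - 6x^4 + 2x^3 + 5x^2 + 9x - 12) / (x^2 + x - 2)
Step 1: -4x^3 * (x^2 + x - 2) = -4x^5 - 4x^4 + 8x^3; subtract.
Step 2: -2x^2 * (x^2 + x - 2) = -2x^4 - 2x^3 + 4x^2; subtract.
Step 3: -4x * (x^2 + x - 2) = -4x^3 - 4x^2 + 8x; subtract.
Step 4: 5 * (x^2 + x - 2) = 5x^2 + 5x - 10; subtract.
Quotient: -4x^3 - 2x^2 - 4x + 5, Remainder: -4x - 2


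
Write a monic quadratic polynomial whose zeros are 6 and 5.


p(s) = (s - 6)(s - 5)
Expand: s^2 - 11s + 30


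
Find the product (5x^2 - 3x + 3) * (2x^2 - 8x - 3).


Distribute each term of the first polynomial:
  (5x^2)(2x^2 - 8x - 3) = 10x^4 - 40x^3 - 15x^2
  (-3x)(2x^2 - 8x - 3) = -6x^3 + 24x^2 + 9x
  (3)(2x^2 - 8x - 3) = 6x^2 - 24x - 9
Sum: 10x^4 - 46x^3 + 15x^2 - 15x - 9


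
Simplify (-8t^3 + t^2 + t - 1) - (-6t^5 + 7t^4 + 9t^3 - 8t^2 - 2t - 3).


Distribute the minus sign:
  (-8t^3 + t^2 + t - 1)
- (-6t^5 + 7t^4 + 9t^3 - 8t^2 - 2t - 3)
Negate second polynomial: 6t^5 - 7t^4 - 9t^3 + 8t^2 + 2t + 3
Add: 6t^5 - 7t^4 - 17t^3 + 9t^2 + 3t + 2


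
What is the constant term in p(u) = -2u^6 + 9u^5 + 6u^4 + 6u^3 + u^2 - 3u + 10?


Read off the constant term: 10


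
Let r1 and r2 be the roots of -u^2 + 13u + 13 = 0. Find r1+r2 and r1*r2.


For au^2+bu+c=0: sum = -b/a, product = c/a.
a=-1, b=13, c=13
Sum = -(13)/-1 = 13
Product = (13)/-1 = -13


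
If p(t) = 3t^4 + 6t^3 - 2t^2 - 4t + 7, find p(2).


Using direct substitution:
  3 * (2)^4 = 48
  6 * (2)^3 = 48
  -2 * (2)^2 = -8
  -4 * (2)^1 = -8
  constant: 7
Sum = 48 + 48 - 8 - 8 + 7 = 87


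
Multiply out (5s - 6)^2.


Expand (5s - 6)^2 by repeated multiplication:
= 25s^2 - 60s + 36


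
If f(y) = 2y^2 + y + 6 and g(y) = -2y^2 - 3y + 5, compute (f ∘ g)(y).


Substitute g(y) into f:
f(g(y)) = 2*(-2y^2 - 3y + 5)^2 + 1*(-2y^2 - 3y + 5) + 6
(-2y^2 - 3y + 5)^2 = 4y^4 + 12y^3 - 11y^2 - 30y + 25
Expand and combine: 8y^4 + 24y^3 - 24y^2 - 63y + 61


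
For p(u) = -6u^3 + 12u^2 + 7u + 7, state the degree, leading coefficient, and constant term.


Highest power of u is 3, with coefficient -6. Constant term is 7.
Degree = 3, leading coefficient = -6, constant term = 7


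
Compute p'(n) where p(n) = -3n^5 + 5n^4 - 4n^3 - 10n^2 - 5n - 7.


Apply the power rule term by term:
  d/dn(-3n^5) = -15n^4
  d/dn(5n^4) = 20n^3
  d/dn(-4n^3) = -12n^2
  d/dn(-10n^2) = -20n
  d/dn(-5n) = -5
  d/dn(-7) = 0
p'(n) = -15n^4 + 20n^3 - 12n^2 - 20n - 5


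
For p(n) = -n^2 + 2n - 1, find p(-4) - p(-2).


p(-4) = -25
p(-2) = -9
p(-4) - p(-2) = -25 + 9 = -16


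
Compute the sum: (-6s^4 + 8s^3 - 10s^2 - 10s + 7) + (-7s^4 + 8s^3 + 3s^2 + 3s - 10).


Align terms by degree and add:
  -6s^4 + 8s^3 - 10s^2 - 10s + 7
  -7s^4 + 8s^3 + 3s^2 + 3s - 10
= -13s^4 + 16s^3 - 7s^2 - 7s - 3


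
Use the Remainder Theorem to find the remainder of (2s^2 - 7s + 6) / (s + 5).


By the Remainder Theorem, the remainder equals p(-5):
  2*(-5)^2 = 50
  -7*(-5)^1 = 35
  constant: 6
Sum: 50 + 35 + 6 = 91


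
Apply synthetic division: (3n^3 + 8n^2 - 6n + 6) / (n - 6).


Synthetic division with c = 6. Coefficients: 3, 8, -6, 6
Bring down 3.
  3 * 6 = 18; 18 + 8 = 26
  26 * 6 = 156; 156 - 6 = 150
  150 * 6 = 900; 900 + 6 = 906
Quotient: 3n^2 + 26n + 150, Remainder: 906


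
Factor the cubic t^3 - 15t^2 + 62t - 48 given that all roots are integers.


Try integer roots (divisors of -48). t=8: p(8)=0.
Divide out (t - 8): quotient is t^2 - 7t + 6.
Factor the quadratic: (t - 6)(t - 1)
Result: (t - 8)(t - 6)(t - 1)


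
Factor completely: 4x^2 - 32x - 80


Roots satisfy r1 + r2 = -b/a = 8 and r1*r2 = c/a = -20.
So r1 = 10, r2 = -2.
4x^2 - 32x - 80 = 4(x - r1)(x - r2) = 4(x - 10)(x + 2)


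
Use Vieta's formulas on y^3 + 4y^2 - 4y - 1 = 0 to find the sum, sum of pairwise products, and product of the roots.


Monic cubic y^3+by^2+cy+d=0: sum=-b, pairwise sum=c, product=-d.
b=4, c=-4, d=-1
r1+r2+r3 = -4
r1r2+r1r3+r2r3 = -4
r1r2r3 = 1


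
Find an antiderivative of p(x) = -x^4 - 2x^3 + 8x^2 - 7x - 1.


Reverse power rule on each term:
  ∫ -x^4 dx = -(1/5)x^5
  ∫ -2x^3 dx = -(1/2)x^4
  ∫ 8x^2 dx = (8/3)x^3
  ∫ -7x dx = -(7/2)x^2
  ∫ -1 dx = -x
F(x) = -(1/5)x^5 - (1/2)x^4 + (8/3)x^3 - (7/2)x^2 - x + C


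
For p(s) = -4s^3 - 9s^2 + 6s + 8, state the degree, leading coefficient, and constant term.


Highest power of s is 3, with coefficient -4. Constant term is 8.
Degree = 3, leading coefficient = -4, constant term = 8


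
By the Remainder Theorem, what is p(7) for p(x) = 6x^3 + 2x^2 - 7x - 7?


By the Remainder Theorem, the remainder equals p(7):
  6*(7)^3 = 2058
  2*(7)^2 = 98
  -7*(7)^1 = -49
  constant: -7
Sum: 2058 + 98 - 49 - 7 = 2100


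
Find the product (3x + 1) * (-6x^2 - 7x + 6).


Distribute each term of the first polynomial:
  (3x)(-6x^2 - 7x + 6) = -18x^3 - 21x^2 + 18x
  (1)(-6x^2 - 7x + 6) = -6x^2 - 7x + 6
Sum: -18x^3 - 27x^2 + 11x + 6


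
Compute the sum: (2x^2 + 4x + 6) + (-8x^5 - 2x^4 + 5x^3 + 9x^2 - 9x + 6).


Align terms by degree and add:
  2x^2 + 4x + 6
  -8x^5 - 2x^4 + 5x^3 + 9x^2 - 9x + 6
= -8x^5 - 2x^4 + 5x^3 + 11x^2 - 5x + 12


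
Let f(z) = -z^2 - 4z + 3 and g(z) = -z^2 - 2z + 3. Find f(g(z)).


Substitute g(z) into f:
f(g(z)) = -1*(-z^2 - 2z + 3)^2 + (-4)*(-z^2 - 2z + 3) + 3
(-z^2 - 2z + 3)^2 = z^4 + 4z^3 - 2z^2 - 12z + 9
Expand and combine: -z^4 - 4z^3 + 6z^2 + 20z - 18


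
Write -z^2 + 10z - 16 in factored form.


Roots satisfy r1 + r2 = -b/a = 10 and r1*r2 = c/a = 16.
So r1 = 8, r2 = 2.
-z^2 + 10z - 16 = -(z - r1)(z - r2) = -(z - 8)(z - 2)


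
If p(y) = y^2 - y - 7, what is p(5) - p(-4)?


p(5) = 13
p(-4) = 13
p(5) - p(-4) = 13 - 13 = 0


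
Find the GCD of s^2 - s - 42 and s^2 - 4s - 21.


Factor each:
  s^2 - s - 42 = (s - 7)(s + 6)
  s^2 - 4s - 21 = (s - 7)(s + 3)
Common monic factor: s - 7


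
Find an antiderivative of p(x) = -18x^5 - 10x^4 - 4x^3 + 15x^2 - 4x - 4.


Reverse power rule on each term:
  ∫ -18x^5 dx = -3x^6
  ∫ -10x^4 dx = -2x^5
  ∫ -4x^3 dx = -x^4
  ∫ 15x^2 dx = 5x^3
  ∫ -4x dx = -2x^2
  ∫ -4 dx = -4x
F(x) = -3x^6 - 2x^5 - x^4 + 5x^3 - 2x^2 - 4x + C


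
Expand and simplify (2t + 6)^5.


Expand (2t + 6)^5 by repeated multiplication:
  (2t + 6)^2 = 4t^2 + 24t + 36
  (2t + 6)^3 = 8t^3 + 72t^2 + 216t + 216
  (2t + 6)^4 = 16t^4 + 192t^3 + 864t^2 + 1728t + 1296
= 32t^5 + 480t^4 + 2880t^3 + 8640t^2 + 12960t + 7776


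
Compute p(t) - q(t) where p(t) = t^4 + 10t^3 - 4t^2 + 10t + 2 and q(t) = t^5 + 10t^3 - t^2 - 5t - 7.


Distribute the minus sign:
  (t^4 + 10t^3 - 4t^2 + 10t + 2)
- (t^5 + 10t^3 - t^2 - 5t - 7)
Negate second polynomial: -t^5 - 10t^3 + t^2 + 5t + 7
Add: -t^5 + t^4 - 3t^2 + 15t + 9


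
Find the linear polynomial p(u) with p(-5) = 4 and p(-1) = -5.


p(u) = mu + b. Using p(-5)=4, p(-1)=-5:
m = (4 + 5)/(-5 + 1) = 9/-4 = -9/4
b = 4 - m*(-5) = 4 - 45/4 = -29/4
p(u) = -(9/4)u - (29/4)


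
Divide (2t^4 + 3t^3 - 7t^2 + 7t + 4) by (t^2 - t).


(2t^4 + 3t^3 - 7t^2 + 7t + 4) / (t^2 - t)
Step 1: 2t^2 * (t^2 - t) = 2t^4 - 2t^3; subtract.
Step 2: 5t * (t^2 - t) = 5t^3 - 5t^2; subtract.
Step 3: -2 * (t^2 - t) = -2t^2 + 2t; subtract.
Quotient: 2t^2 + 5t - 2, Remainder: 5t + 4


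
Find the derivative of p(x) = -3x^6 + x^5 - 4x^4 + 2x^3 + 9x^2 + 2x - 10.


Apply the power rule term by term:
  d/dx(-3x^6) = -18x^5
  d/dx(x^5) = 5x^4
  d/dx(-4x^4) = -16x^3
  d/dx(2x^3) = 6x^2
  d/dx(9x^2) = 18x
  d/dx(2x) = 2
  d/dx(-10) = 0
p'(x) = -18x^5 + 5x^4 - 16x^3 + 6x^2 + 18x + 2


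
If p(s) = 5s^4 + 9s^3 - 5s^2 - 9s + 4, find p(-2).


Using direct substitution:
  5 * (-2)^4 = 80
  9 * (-2)^3 = -72
  -5 * (-2)^2 = -20
  -9 * (-2)^1 = 18
  constant: 4
Sum = 80 - 72 - 20 + 18 + 4 = 10


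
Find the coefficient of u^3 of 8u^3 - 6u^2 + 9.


Read off the coefficient of u^3: 8


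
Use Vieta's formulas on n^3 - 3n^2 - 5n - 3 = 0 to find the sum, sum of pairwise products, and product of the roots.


Monic cubic n^3+bn^2+cn+d=0: sum=-b, pairwise sum=c, product=-d.
b=-3, c=-5, d=-3
r1+r2+r3 = 3
r1r2+r1r3+r2r3 = -5
r1r2r3 = 3


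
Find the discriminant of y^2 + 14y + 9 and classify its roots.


D = b^2 - 4ac = (14)^2 - 4(1)(9) = 196 - 36 = 160
Since D > 0: two distinct irrational roots


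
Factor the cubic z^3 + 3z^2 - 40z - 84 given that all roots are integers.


Try integer roots (divisors of -84). z=6: p(6)=0.
Divide out (z - 6): quotient is z^2 + 9z + 14.
Factor the quadratic: (z + 2)(z + 7)
Result: (z - 6)(z + 2)(z + 7)


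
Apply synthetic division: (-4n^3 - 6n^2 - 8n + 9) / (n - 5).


Synthetic division with c = 5. Coefficients: -4, -6, -8, 9
Bring down -4.
  -4 * 5 = -20; -20 - 6 = -26
  -26 * 5 = -130; -130 - 8 = -138
  -138 * 5 = -690; -690 + 9 = -681
Quotient: -4n^2 - 26n - 138, Remainder: -681


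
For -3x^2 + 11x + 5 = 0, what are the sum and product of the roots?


For ax^2+bx+c=0: sum = -b/a, product = c/a.
a=-3, b=11, c=5
Sum = -(11)/-3 = 11/3
Product = (5)/-3 = -5/3


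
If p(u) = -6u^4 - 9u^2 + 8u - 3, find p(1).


Using direct substitution:
  -6 * (1)^4 = -6
  0 * (1)^3 = 0
  -9 * (1)^2 = -9
  8 * (1)^1 = 8
  constant: -3
Sum = -6 + 0 - 9 + 8 - 3 = -10


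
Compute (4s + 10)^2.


Expand (4s + 10)^2 by repeated multiplication:
= 16s^2 + 80s + 100


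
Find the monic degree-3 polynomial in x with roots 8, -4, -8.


p(x) = (x - 8)(x + 4)(x + 8)
Expand: x^3 + 4x^2 - 64x - 256


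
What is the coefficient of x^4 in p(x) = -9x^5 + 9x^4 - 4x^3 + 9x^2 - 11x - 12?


Read off the coefficient of x^4: 9


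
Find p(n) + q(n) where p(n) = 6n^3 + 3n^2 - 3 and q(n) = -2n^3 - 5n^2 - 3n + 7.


Align terms by degree and add:
  6n^3 + 3n^2 - 3
  -2n^3 - 5n^2 - 3n + 7
= 4n^3 - 2n^2 - 3n + 4


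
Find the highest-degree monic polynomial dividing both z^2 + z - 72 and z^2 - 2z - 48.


Factor each:
  z^2 + z - 72 = (z - 8)(z + 9)
  z^2 - 2z - 48 = (z - 8)(z + 6)
Common monic factor: z - 8


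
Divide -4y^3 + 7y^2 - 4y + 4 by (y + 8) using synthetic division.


Synthetic division with c = -8. Coefficients: -4, 7, -4, 4
Bring down -4.
  -4 * -8 = 32; 32 + 7 = 39
  39 * -8 = -312; -312 - 4 = -316
  -316 * -8 = 2528; 2528 + 4 = 2532
Quotient: -4y^2 + 39y - 316, Remainder: 2532


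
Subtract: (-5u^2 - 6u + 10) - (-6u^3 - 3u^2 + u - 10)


Distribute the minus sign:
  (-5u^2 - 6u + 10)
- (-6u^3 - 3u^2 + u - 10)
Negate second polynomial: 6u^3 + 3u^2 - u + 10
Add: 6u^3 - 2u^2 - 7u + 20


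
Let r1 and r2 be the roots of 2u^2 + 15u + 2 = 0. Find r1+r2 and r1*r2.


For au^2+bu+c=0: sum = -b/a, product = c/a.
a=2, b=15, c=2
Sum = -(15)/2 = -15/2
Product = (2)/2 = 1


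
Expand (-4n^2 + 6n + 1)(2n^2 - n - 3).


Distribute each term of the first polynomial:
  (-4n^2)(2n^2 - n - 3) = -8n^4 + 4n^3 + 12n^2
  (6n)(2n^2 - n - 3) = 12n^3 - 6n^2 - 18n
  (1)(2n^2 - n - 3) = 2n^2 - n - 3
Sum: -8n^4 + 16n^3 + 8n^2 - 19n - 3


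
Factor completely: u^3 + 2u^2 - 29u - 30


Try integer roots (divisors of -30). u=5: p(5)=0.
Divide out (u - 5): quotient is u^2 + 7u + 6.
Factor the quadratic: (u + 1)(u + 6)
Result: (u - 5)(u + 1)(u + 6)


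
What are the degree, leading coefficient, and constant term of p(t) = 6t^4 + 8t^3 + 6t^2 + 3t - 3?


Highest power of t is 4, with coefficient 6. Constant term is -3.
Degree = 4, leading coefficient = 6, constant term = -3


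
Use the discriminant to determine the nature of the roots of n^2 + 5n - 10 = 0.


D = b^2 - 4ac = (5)^2 - 4(1)(-10) = 25 + 40 = 65
Since D > 0: two distinct irrational roots


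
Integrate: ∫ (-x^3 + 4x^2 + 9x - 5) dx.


Reverse power rule on each term:
  ∫ -x^3 dx = -(1/4)x^4
  ∫ 4x^2 dx = (4/3)x^3
  ∫ 9x dx = (9/2)x^2
  ∫ -5 dx = -5x
F(x) = -(1/4)x^4 + (4/3)x^3 + (9/2)x^2 - 5x + C


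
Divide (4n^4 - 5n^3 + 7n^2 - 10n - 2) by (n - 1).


(4n^4 - 5n^3 + 7n^2 - 10n - 2) / (n - 1)
Step 1: 4n^3 * (n - 1) = 4n^4 - 4n^3; subtract.
Step 2: -n^2 * (n - 1) = -n^3 + n^2; subtract.
Step 3: 6n * (n - 1) = 6n^2 - 6n; subtract.
Step 4: -4 * (n - 1) = -4n + 4; subtract.
Quotient: 4n^3 - n^2 + 6n - 4, Remainder: -6


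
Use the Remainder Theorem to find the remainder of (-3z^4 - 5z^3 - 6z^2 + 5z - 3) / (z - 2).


By the Remainder Theorem, the remainder equals p(2):
  -3*(2)^4 = -48
  -5*(2)^3 = -40
  -6*(2)^2 = -24
  5*(2)^1 = 10
  constant: -3
Sum: -48 - 40 - 24 + 10 - 3 = -105


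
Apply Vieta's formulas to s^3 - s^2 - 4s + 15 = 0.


Monic cubic s^3+bs^2+cs+d=0: sum=-b, pairwise sum=c, product=-d.
b=-1, c=-4, d=15
r1+r2+r3 = 1
r1r2+r1r3+r2r3 = -4
r1r2r3 = -15


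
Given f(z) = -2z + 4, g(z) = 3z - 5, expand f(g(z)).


Substitute g(z) into f:
f(g(z)) = -2*(3z - 5) + 4
Expand and combine: -6z + 14


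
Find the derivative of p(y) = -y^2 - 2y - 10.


Apply the power rule term by term:
  d/dy(-y^2) = -2y
  d/dy(-2y) = -2
  d/dy(-10) = 0
p'(y) = -2y - 2


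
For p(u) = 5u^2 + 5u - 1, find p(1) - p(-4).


p(1) = 9
p(-4) = 59
p(1) - p(-4) = 9 - 59 = -50


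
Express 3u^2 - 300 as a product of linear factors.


Roots satisfy r1 + r2 = -b/a = 0 and r1*r2 = c/a = -100.
So r1 = 10, r2 = -10.
3u^2 - 300 = 3(u - r1)(u - r2) = 3(u - 10)(u + 10)


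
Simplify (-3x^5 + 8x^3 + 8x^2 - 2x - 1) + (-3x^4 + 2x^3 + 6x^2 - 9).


Align terms by degree and add:
  -3x^5 + 8x^3 + 8x^2 - 2x - 1
  -3x^4 + 2x^3 + 6x^2 - 9
= -3x^5 - 3x^4 + 10x^3 + 14x^2 - 2x - 10


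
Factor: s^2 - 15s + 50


Roots satisfy r1 + r2 = -b/a = 15 and r1*r2 = c/a = 50.
So r1 = 10, r2 = 5.
s^2 - 15s + 50 = (s - r1)(s - r2) = (s - 10)(s - 5)


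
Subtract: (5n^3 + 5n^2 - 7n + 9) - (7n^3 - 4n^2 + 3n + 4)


Distribute the minus sign:
  (5n^3 + 5n^2 - 7n + 9)
- (7n^3 - 4n^2 + 3n + 4)
Negate second polynomial: -7n^3 + 4n^2 - 3n - 4
Add: -2n^3 + 9n^2 - 10n + 5


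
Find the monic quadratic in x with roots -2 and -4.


p(x) = (x + 2)(x + 4)
Expand: x^2 + 6x + 8


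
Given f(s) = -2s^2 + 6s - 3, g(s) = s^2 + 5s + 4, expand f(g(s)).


Substitute g(s) into f:
f(g(s)) = -2*(s^2 + 5s + 4)^2 + 6*(s^2 + 5s + 4) + (-3)
(s^2 + 5s + 4)^2 = s^4 + 10s^3 + 33s^2 + 40s + 16
Expand and combine: -2s^4 - 20s^3 - 60s^2 - 50s - 11


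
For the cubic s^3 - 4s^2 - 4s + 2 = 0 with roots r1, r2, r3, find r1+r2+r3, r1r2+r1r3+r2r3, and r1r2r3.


Monic cubic s^3+bs^2+cs+d=0: sum=-b, pairwise sum=c, product=-d.
b=-4, c=-4, d=2
r1+r2+r3 = 4
r1r2+r1r3+r2r3 = -4
r1r2r3 = -2


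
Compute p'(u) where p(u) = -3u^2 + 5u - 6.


Apply the power rule term by term:
  d/du(-3u^2) = -6u
  d/du(5u) = 5
  d/du(-6) = 0
p'(u) = -6u + 5


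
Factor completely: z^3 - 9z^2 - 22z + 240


Try integer roots (divisors of 240). z=-5: p(-5)=0.
Divide out (z + 5): quotient is z^2 - 14z + 48.
Factor the quadratic: (z - 6)(z - 8)
Result: (z + 5)(z - 6)(z - 8)


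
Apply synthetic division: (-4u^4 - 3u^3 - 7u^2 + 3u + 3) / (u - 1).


Synthetic division with c = 1. Coefficients: -4, -3, -7, 3, 3
Bring down -4.
  -4 * 1 = -4; -4 - 3 = -7
  -7 * 1 = -7; -7 - 7 = -14
  -14 * 1 = -14; -14 + 3 = -11
  -11 * 1 = -11; -11 + 3 = -8
Quotient: -4u^3 - 7u^2 - 14u - 11, Remainder: -8


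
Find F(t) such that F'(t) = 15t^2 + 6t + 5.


Reverse power rule on each term:
  ∫ 15t^2 dt = 5t^3
  ∫ 6t dt = 3t^2
  ∫ 5 dt = 5t
F(t) = 5t^3 + 3t^2 + 5t + C


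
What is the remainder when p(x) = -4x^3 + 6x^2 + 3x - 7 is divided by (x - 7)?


By the Remainder Theorem, the remainder equals p(7):
  -4*(7)^3 = -1372
  6*(7)^2 = 294
  3*(7)^1 = 21
  constant: -7
Sum: -1372 + 294 + 21 - 7 = -1064


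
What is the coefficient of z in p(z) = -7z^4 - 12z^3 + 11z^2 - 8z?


Read off the coefficient of z: -8


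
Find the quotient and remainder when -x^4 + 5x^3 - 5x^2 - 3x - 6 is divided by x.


(-x^4 + 5x^3 - 5x^2 - 3x - 6) / (x)
Step 1: -x^3 * (x) = -x^4; subtract.
Step 2: 5x^2 * (x) = 5x^3; subtract.
Step 3: -5x * (x) = -5x^2; subtract.
Step 4: -3 * (x) = -3x; subtract.
Quotient: -x^3 + 5x^2 - 5x - 3, Remainder: -6


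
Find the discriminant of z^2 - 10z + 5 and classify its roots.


D = b^2 - 4ac = (-10)^2 - 4(1)(5) = 100 - 20 = 80
Since D > 0: two distinct irrational roots


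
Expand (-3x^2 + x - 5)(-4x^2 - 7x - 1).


Distribute each term of the first polynomial:
  (-3x^2)(-4x^2 - 7x - 1) = 12x^4 + 21x^3 + 3x^2
  (x)(-4x^2 - 7x - 1) = -4x^3 - 7x^2 - x
  (-5)(-4x^2 - 7x - 1) = 20x^2 + 35x + 5
Sum: 12x^4 + 17x^3 + 16x^2 + 34x + 5


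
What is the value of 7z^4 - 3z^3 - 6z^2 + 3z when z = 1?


Using direct substitution:
  7 * (1)^4 = 7
  -3 * (1)^3 = -3
  -6 * (1)^2 = -6
  3 * (1)^1 = 3
  constant: 0
Sum = 7 - 3 - 6 + 3 + 0 = 1


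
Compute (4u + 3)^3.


Expand (4u + 3)^3 by repeated multiplication:
  (4u + 3)^2 = 16u^2 + 24u + 9
= 64u^3 + 144u^2 + 108u + 27


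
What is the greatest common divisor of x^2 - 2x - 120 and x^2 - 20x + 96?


Factor each:
  x^2 - 2x - 120 = (x - 12)(x + 10)
  x^2 - 20x + 96 = (x - 12)(x - 8)
Common monic factor: x - 12


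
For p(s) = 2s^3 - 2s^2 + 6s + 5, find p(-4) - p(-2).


p(-4) = -179
p(-2) = -31
p(-4) - p(-2) = -179 + 31 = -148


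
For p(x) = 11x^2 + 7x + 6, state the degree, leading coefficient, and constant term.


Highest power of x is 2, with coefficient 11. Constant term is 6.
Degree = 2, leading coefficient = 11, constant term = 6


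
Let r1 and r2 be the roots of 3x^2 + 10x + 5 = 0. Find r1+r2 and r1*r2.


For ax^2+bx+c=0: sum = -b/a, product = c/a.
a=3, b=10, c=5
Sum = -(10)/3 = -10/3
Product = (5)/3 = 5/3


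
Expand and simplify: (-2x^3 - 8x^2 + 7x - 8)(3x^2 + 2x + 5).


Distribute each term of the first polynomial:
  (-2x^3)(3x^2 + 2x + 5) = -6x^5 - 4x^4 - 10x^3
  (-8x^2)(3x^2 + 2x + 5) = -24x^4 - 16x^3 - 40x^2
  (7x)(3x^2 + 2x + 5) = 21x^3 + 14x^2 + 35x
  (-8)(3x^2 + 2x + 5) = -24x^2 - 16x - 40
Sum: -6x^5 - 28x^4 - 5x^3 - 50x^2 + 19x - 40


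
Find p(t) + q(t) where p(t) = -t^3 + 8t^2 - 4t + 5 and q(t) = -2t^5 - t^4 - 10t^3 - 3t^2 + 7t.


Align terms by degree and add:
  -t^3 + 8t^2 - 4t + 5
  -2t^5 - t^4 - 10t^3 - 3t^2 + 7t
= -2t^5 - t^4 - 11t^3 + 5t^2 + 3t + 5


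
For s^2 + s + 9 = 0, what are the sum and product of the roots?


For as^2+bs+c=0: sum = -b/a, product = c/a.
a=1, b=1, c=9
Sum = -(1)/1 = -1
Product = (9)/1 = 9


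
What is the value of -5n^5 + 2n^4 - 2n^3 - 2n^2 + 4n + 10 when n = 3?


Using direct substitution:
  -5 * (3)^5 = -1215
  2 * (3)^4 = 162
  -2 * (3)^3 = -54
  -2 * (3)^2 = -18
  4 * (3)^1 = 12
  constant: 10
Sum = -1215 + 162 - 54 - 18 + 12 + 10 = -1103


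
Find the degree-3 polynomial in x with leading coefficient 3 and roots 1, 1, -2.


p(x) = 3(x - 1)(x - 1)(x + 2)
Expand: 3x^3 - 9x + 6


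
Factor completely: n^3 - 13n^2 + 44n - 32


Try integer roots (divisors of -32). n=4: p(4)=0.
Divide out (n - 4): quotient is n^2 - 9n + 8.
Factor the quadratic: (n - 1)(n - 8)
Result: (n - 4)(n - 1)(n - 8)


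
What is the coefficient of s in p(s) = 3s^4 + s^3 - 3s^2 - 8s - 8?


Read off the coefficient of s: -8


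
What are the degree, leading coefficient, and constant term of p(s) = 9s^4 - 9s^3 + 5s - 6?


Highest power of s is 4, with coefficient 9. Constant term is -6.
Degree = 4, leading coefficient = 9, constant term = -6


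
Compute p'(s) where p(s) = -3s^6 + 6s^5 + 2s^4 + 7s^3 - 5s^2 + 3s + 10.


Apply the power rule term by term:
  d/ds(-3s^6) = -18s^5
  d/ds(6s^5) = 30s^4
  d/ds(2s^4) = 8s^3
  d/ds(7s^3) = 21s^2
  d/ds(-5s^2) = -10s
  d/ds(3s) = 3
  d/ds(10) = 0
p'(s) = -18s^5 + 30s^4 + 8s^3 + 21s^2 - 10s + 3


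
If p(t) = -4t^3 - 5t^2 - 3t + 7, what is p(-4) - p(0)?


p(-4) = 195
p(0) = 7
p(-4) - p(0) = 195 - 7 = 188


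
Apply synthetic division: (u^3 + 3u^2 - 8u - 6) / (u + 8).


Synthetic division with c = -8. Coefficients: 1, 3, -8, -6
Bring down 1.
  1 * -8 = -8; -8 + 3 = -5
  -5 * -8 = 40; 40 - 8 = 32
  32 * -8 = -256; -256 - 6 = -262
Quotient: u^2 - 5u + 32, Remainder: -262


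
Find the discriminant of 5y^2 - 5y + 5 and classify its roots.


D = b^2 - 4ac = (-5)^2 - 4(5)(5) = 25 - 100 = -75
Since D < 0: two complex conjugate roots (no real roots)


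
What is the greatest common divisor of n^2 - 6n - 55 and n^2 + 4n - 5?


Factor each:
  n^2 - 6n - 55 = (n + 5)(n - 11)
  n^2 + 4n - 5 = (n + 5)(n - 1)
Common monic factor: n + 5


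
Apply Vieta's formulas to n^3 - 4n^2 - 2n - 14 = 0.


Monic cubic n^3+bn^2+cn+d=0: sum=-b, pairwise sum=c, product=-d.
b=-4, c=-2, d=-14
r1+r2+r3 = 4
r1r2+r1r3+r2r3 = -2
r1r2r3 = 14


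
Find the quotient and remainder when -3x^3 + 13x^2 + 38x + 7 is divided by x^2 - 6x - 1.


(-3x^3 + 13x^2 + 38x + 7) / (x^2 - 6x - 1)
Step 1: -3x * (x^2 - 6x - 1) = -3x^3 + 18x^2 + 3x; subtract.
Step 2: -5 * (x^2 - 6x - 1) = -5x^2 + 30x + 5; subtract.
Quotient: -3x - 5, Remainder: 5x + 2


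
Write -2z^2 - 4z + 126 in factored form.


Roots satisfy r1 + r2 = -b/a = -2 and r1*r2 = c/a = -63.
So r1 = -9, r2 = 7.
-2z^2 - 4z + 126 = -2(z - r1)(z - r2) = -2(z + 9)(z - 7)


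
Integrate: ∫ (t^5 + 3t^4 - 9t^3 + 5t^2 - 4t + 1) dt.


Reverse power rule on each term:
  ∫ t^5 dt = (1/6)t^6
  ∫ 3t^4 dt = (3/5)t^5
  ∫ -9t^3 dt = -(9/4)t^4
  ∫ 5t^2 dt = (5/3)t^3
  ∫ -4t dt = -2t^2
  ∫ 1 dt = t
F(t) = (1/6)t^6 + (3/5)t^5 - (9/4)t^4 + (5/3)t^3 - 2t^2 + t + C


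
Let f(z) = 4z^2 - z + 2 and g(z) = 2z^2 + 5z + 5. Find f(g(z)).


Substitute g(z) into f:
f(g(z)) = 4*(2z^2 + 5z + 5)^2 + (-1)*(2z^2 + 5z + 5) + 2
(2z^2 + 5z + 5)^2 = 4z^4 + 20z^3 + 45z^2 + 50z + 25
Expand and combine: 16z^4 + 80z^3 + 178z^2 + 195z + 97


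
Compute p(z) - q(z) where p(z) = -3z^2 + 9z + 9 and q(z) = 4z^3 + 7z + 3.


Distribute the minus sign:
  (-3z^2 + 9z + 9)
- (4z^3 + 7z + 3)
Negate second polynomial: -4z^3 - 7z - 3
Add: -4z^3 - 3z^2 + 2z + 6


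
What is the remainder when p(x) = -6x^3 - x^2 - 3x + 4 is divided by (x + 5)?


By the Remainder Theorem, the remainder equals p(-5):
  -6*(-5)^3 = 750
  -1*(-5)^2 = -25
  -3*(-5)^1 = 15
  constant: 4
Sum: 750 - 25 + 15 + 4 = 744


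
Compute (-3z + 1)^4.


Expand (-3z + 1)^4 by repeated multiplication:
  (-3z + 1)^2 = 9z^2 - 6z + 1
  (-3z + 1)^3 = -27z^3 + 27z^2 - 9z + 1
= 81z^4 - 108z^3 + 54z^2 - 12z + 1


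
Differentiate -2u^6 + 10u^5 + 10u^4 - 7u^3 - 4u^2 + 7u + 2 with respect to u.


Apply the power rule term by term:
  d/du(-2u^6) = -12u^5
  d/du(10u^5) = 50u^4
  d/du(10u^4) = 40u^3
  d/du(-7u^3) = -21u^2
  d/du(-4u^2) = -8u
  d/du(7u) = 7
  d/du(2) = 0
p'(u) = -12u^5 + 50u^4 + 40u^3 - 21u^2 - 8u + 7


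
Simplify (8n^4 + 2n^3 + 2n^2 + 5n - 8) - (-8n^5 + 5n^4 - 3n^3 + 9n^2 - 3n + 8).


Distribute the minus sign:
  (8n^4 + 2n^3 + 2n^2 + 5n - 8)
- (-8n^5 + 5n^4 - 3n^3 + 9n^2 - 3n + 8)
Negate second polynomial: 8n^5 - 5n^4 + 3n^3 - 9n^2 + 3n - 8
Add: 8n^5 + 3n^4 + 5n^3 - 7n^2 + 8n - 16


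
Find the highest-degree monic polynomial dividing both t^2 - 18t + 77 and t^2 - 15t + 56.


Factor each:
  t^2 - 18t + 77 = (t - 7)(t - 11)
  t^2 - 15t + 56 = (t - 7)(t - 8)
Common monic factor: t - 7


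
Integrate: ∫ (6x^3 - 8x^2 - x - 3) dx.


Reverse power rule on each term:
  ∫ 6x^3 dx = (3/2)x^4
  ∫ -8x^2 dx = -(8/3)x^3
  ∫ -x dx = -(1/2)x^2
  ∫ -3 dx = -3x
F(x) = (3/2)x^4 - (8/3)x^3 - (1/2)x^2 - 3x + C


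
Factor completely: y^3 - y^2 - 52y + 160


Try integer roots (divisors of 160). y=5: p(5)=0.
Divide out (y - 5): quotient is y^2 + 4y - 32.
Factor the quadratic: (y + 8)(y - 4)
Result: (y - 5)(y + 8)(y - 4)


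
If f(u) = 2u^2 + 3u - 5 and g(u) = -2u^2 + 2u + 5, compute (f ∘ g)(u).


Substitute g(u) into f:
f(g(u)) = 2*(-2u^2 + 2u + 5)^2 + 3*(-2u^2 + 2u + 5) + (-5)
(-2u^2 + 2u + 5)^2 = 4u^4 - 8u^3 - 16u^2 + 20u + 25
Expand and combine: 8u^4 - 16u^3 - 38u^2 + 46u + 60


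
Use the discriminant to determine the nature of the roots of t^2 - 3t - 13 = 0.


D = b^2 - 4ac = (-3)^2 - 4(1)(-13) = 9 + 52 = 61
Since D > 0: two distinct irrational roots


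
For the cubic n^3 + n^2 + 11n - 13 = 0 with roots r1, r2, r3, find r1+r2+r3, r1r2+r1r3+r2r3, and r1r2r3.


Monic cubic n^3+bn^2+cn+d=0: sum=-b, pairwise sum=c, product=-d.
b=1, c=11, d=-13
r1+r2+r3 = -1
r1r2+r1r3+r2r3 = 11
r1r2r3 = 13


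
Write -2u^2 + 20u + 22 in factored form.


Roots satisfy r1 + r2 = -b/a = 10 and r1*r2 = c/a = -11.
So r1 = 11, r2 = -1.
-2u^2 + 20u + 22 = -2(u - r1)(u - r2) = -2(u - 11)(u + 1)


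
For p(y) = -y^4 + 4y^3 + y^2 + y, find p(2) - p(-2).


p(2) = 22
p(-2) = -46
p(2) - p(-2) = 22 + 46 = 68


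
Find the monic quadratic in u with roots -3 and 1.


p(u) = (u + 3)(u - 1)
Expand: u^2 + 2u - 3


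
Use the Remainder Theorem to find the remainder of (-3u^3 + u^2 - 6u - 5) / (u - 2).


By the Remainder Theorem, the remainder equals p(2):
  -3*(2)^3 = -24
  1*(2)^2 = 4
  -6*(2)^1 = -12
  constant: -5
Sum: -24 + 4 - 12 - 5 = -37


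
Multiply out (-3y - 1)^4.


Expand (-3y - 1)^4 by repeated multiplication:
  (-3y - 1)^2 = 9y^2 + 6y + 1
  (-3y - 1)^3 = -27y^3 - 27y^2 - 9y - 1
= 81y^4 + 108y^3 + 54y^2 + 12y + 1


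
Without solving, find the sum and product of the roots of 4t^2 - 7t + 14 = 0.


For at^2+bt+c=0: sum = -b/a, product = c/a.
a=4, b=-7, c=14
Sum = -(-7)/4 = 7/4
Product = (14)/4 = 7/2


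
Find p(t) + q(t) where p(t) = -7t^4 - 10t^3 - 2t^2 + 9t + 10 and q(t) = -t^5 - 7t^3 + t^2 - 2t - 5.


Align terms by degree and add:
  -7t^4 - 10t^3 - 2t^2 + 9t + 10
  -t^5 - 7t^3 + t^2 - 2t - 5
= -t^5 - 7t^4 - 17t^3 - t^2 + 7t + 5


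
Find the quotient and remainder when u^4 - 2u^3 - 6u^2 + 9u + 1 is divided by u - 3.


(u^4 - 2u^3 - 6u^2 + 9u + 1) / (u - 3)
Step 1: u^3 * (u - 3) = u^4 - 3u^3; subtract.
Step 2: u^2 * (u - 3) = u^3 - 3u^2; subtract.
Step 3: -3u * (u - 3) = -3u^2 + 9u; subtract.
Step 4: 0 * (u - 3) = 0; subtract.
Quotient: u^3 + u^2 - 3u, Remainder: 1


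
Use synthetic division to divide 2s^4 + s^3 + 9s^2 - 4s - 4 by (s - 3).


Synthetic division with c = 3. Coefficients: 2, 1, 9, -4, -4
Bring down 2.
  2 * 3 = 6; 6 + 1 = 7
  7 * 3 = 21; 21 + 9 = 30
  30 * 3 = 90; 90 - 4 = 86
  86 * 3 = 258; 258 - 4 = 254
Quotient: 2s^3 + 7s^2 + 30s + 86, Remainder: 254


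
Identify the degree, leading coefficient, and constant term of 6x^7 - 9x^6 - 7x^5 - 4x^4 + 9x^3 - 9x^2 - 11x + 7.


Highest power of x is 7, with coefficient 6. Constant term is 7.
Degree = 7, leading coefficient = 6, constant term = 7


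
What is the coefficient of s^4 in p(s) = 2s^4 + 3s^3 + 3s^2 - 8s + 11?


Read off the coefficient of s^4: 2


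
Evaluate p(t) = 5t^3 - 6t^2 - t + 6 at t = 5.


Using direct substitution:
  5 * (5)^3 = 625
  -6 * (5)^2 = -150
  -1 * (5)^1 = -5
  constant: 6
Sum = 625 - 150 - 5 + 6 = 476


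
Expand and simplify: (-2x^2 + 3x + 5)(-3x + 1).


Distribute each term of the first polynomial:
  (-2x^2)(-3x + 1) = 6x^3 - 2x^2
  (3x)(-3x + 1) = -9x^2 + 3x
  (5)(-3x + 1) = -15x + 5
Sum: 6x^3 - 11x^2 - 12x + 5


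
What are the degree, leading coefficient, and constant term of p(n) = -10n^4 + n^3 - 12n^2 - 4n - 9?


Highest power of n is 4, with coefficient -10. Constant term is -9.
Degree = 4, leading coefficient = -10, constant term = -9


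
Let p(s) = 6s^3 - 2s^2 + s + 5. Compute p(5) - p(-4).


p(5) = 710
p(-4) = -415
p(5) - p(-4) = 710 + 415 = 1125


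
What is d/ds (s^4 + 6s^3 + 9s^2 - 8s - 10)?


Apply the power rule term by term:
  d/ds(s^4) = 4s^3
  d/ds(6s^3) = 18s^2
  d/ds(9s^2) = 18s
  d/ds(-8s) = -8
  d/ds(-10) = 0
p'(s) = 4s^3 + 18s^2 + 18s - 8


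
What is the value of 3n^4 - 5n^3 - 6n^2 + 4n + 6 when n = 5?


Using direct substitution:
  3 * (5)^4 = 1875
  -5 * (5)^3 = -625
  -6 * (5)^2 = -150
  4 * (5)^1 = 20
  constant: 6
Sum = 1875 - 625 - 150 + 20 + 6 = 1126


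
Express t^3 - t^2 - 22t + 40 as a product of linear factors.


Try integer roots (divisors of 40). t=4: p(4)=0.
Divide out (t - 4): quotient is t^2 + 3t - 10.
Factor the quadratic: (t - 2)(t + 5)
Result: (t - 4)(t - 2)(t + 5)


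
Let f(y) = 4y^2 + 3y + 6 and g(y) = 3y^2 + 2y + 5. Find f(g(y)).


Substitute g(y) into f:
f(g(y)) = 4*(3y^2 + 2y + 5)^2 + 3*(3y^2 + 2y + 5) + 6
(3y^2 + 2y + 5)^2 = 9y^4 + 12y^3 + 34y^2 + 20y + 25
Expand and combine: 36y^4 + 48y^3 + 145y^2 + 86y + 121


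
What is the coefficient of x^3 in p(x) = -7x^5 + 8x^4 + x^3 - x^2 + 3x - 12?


Read off the coefficient of x^3: 1


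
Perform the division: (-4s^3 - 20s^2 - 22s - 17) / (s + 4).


(-4s^3 - 20s^2 - 22s - 17) / (s + 4)
Step 1: -4s^2 * (s + 4) = -4s^3 - 16s^2; subtract.
Step 2: -4s * (s + 4) = -4s^2 - 16s; subtract.
Step 3: -6 * (s + 4) = -6s - 24; subtract.
Quotient: -4s^2 - 4s - 6, Remainder: 7


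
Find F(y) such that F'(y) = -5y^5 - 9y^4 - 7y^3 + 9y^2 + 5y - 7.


Reverse power rule on each term:
  ∫ -5y^5 dy = -(5/6)y^6
  ∫ -9y^4 dy = -(9/5)y^5
  ∫ -7y^3 dy = -(7/4)y^4
  ∫ 9y^2 dy = 3y^3
  ∫ 5y dy = (5/2)y^2
  ∫ -7 dy = -7y
F(y) = -(5/6)y^6 - (9/5)y^5 - (7/4)y^4 + 3y^3 + (5/2)y^2 - 7y + C


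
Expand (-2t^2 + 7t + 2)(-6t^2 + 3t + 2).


Distribute each term of the first polynomial:
  (-2t^2)(-6t^2 + 3t + 2) = 12t^4 - 6t^3 - 4t^2
  (7t)(-6t^2 + 3t + 2) = -42t^3 + 21t^2 + 14t
  (2)(-6t^2 + 3t + 2) = -12t^2 + 6t + 4
Sum: 12t^4 - 48t^3 + 5t^2 + 20t + 4


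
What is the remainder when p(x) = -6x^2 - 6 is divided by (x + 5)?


By the Remainder Theorem, the remainder equals p(-5):
  -6*(-5)^2 = -150
  0*(-5)^1 = 0
  constant: -6
Sum: -150 + 0 - 6 = -156


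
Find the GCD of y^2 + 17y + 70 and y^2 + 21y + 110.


Factor each:
  y^2 + 17y + 70 = (y + 10)(y + 7)
  y^2 + 21y + 110 = (y + 10)(y + 11)
Common monic factor: y + 10


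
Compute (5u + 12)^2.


Expand (5u + 12)^2 by repeated multiplication:
= 25u^2 + 120u + 144


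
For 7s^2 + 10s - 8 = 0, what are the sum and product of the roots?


For as^2+bs+c=0: sum = -b/a, product = c/a.
a=7, b=10, c=-8
Sum = -(10)/7 = -10/7
Product = (-8)/7 = -8/7


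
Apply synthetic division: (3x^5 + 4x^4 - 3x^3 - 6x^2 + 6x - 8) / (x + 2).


Synthetic division with c = -2. Coefficients: 3, 4, -3, -6, 6, -8
Bring down 3.
  3 * -2 = -6; -6 + 4 = -2
  -2 * -2 = 4; 4 - 3 = 1
  1 * -2 = -2; -2 - 6 = -8
  -8 * -2 = 16; 16 + 6 = 22
  22 * -2 = -44; -44 - 8 = -52
Quotient: 3x^4 - 2x^3 + x^2 - 8x + 22, Remainder: -52


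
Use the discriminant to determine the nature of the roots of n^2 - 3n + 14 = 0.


D = b^2 - 4ac = (-3)^2 - 4(1)(14) = 9 - 56 = -47
Since D < 0: two complex conjugate roots (no real roots)


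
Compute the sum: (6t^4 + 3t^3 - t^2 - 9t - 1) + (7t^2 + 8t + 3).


Align terms by degree and add:
  6t^4 + 3t^3 - t^2 - 9t - 1
+ 7t^2 + 8t + 3
= 6t^4 + 3t^3 + 6t^2 - t + 2


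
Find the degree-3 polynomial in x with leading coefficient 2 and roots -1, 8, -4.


p(x) = 2(x + 1)(x - 8)(x + 4)
Expand: 2x^3 - 6x^2 - 72x - 64


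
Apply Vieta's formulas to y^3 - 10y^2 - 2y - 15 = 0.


Monic cubic y^3+by^2+cy+d=0: sum=-b, pairwise sum=c, product=-d.
b=-10, c=-2, d=-15
r1+r2+r3 = 10
r1r2+r1r3+r2r3 = -2
r1r2r3 = 15


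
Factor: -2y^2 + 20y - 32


Roots satisfy r1 + r2 = -b/a = 10 and r1*r2 = c/a = 16.
So r1 = 8, r2 = 2.
-2y^2 + 20y - 32 = -2(y - r1)(y - r2) = -2(y - 8)(y - 2)


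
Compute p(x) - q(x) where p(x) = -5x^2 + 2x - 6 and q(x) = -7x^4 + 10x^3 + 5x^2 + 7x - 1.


Distribute the minus sign:
  (-5x^2 + 2x - 6)
- (-7x^4 + 10x^3 + 5x^2 + 7x - 1)
Negate second polynomial: 7x^4 - 10x^3 - 5x^2 - 7x + 1
Add: 7x^4 - 10x^3 - 10x^2 - 5x - 5


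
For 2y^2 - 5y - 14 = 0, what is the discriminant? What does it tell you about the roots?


D = b^2 - 4ac = (-5)^2 - 4(2)(-14) = 25 + 112 = 137
Since D > 0: two distinct irrational roots


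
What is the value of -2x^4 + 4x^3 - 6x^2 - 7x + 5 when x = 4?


Using direct substitution:
  -2 * (4)^4 = -512
  4 * (4)^3 = 256
  -6 * (4)^2 = -96
  -7 * (4)^1 = -28
  constant: 5
Sum = -512 + 256 - 96 - 28 + 5 = -375


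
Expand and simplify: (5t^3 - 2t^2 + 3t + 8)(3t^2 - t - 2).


Distribute each term of the first polynomial:
  (5t^3)(3t^2 - t - 2) = 15t^5 - 5t^4 - 10t^3
  (-2t^2)(3t^2 - t - 2) = -6t^4 + 2t^3 + 4t^2
  (3t)(3t^2 - t - 2) = 9t^3 - 3t^2 - 6t
  (8)(3t^2 - t - 2) = 24t^2 - 8t - 16
Sum: 15t^5 - 11t^4 + t^3 + 25t^2 - 14t - 16


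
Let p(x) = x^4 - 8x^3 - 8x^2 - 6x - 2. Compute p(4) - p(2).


p(4) = -410
p(2) = -94
p(4) - p(2) = -410 + 94 = -316


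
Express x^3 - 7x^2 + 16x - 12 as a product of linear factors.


Try integer roots (divisors of -12). x=3: p(3)=0.
Divide out (x - 3): quotient is x^2 - 4x + 4.
Factor the quadratic: (x - 2)(x - 2)
Result: (x - 3)(x - 2)(x - 2)


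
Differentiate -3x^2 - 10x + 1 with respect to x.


Apply the power rule term by term:
  d/dx(-3x^2) = -6x
  d/dx(-10x) = -10
  d/dx(1) = 0
p'(x) = -6x - 10


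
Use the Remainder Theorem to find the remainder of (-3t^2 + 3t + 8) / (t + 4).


By the Remainder Theorem, the remainder equals p(-4):
  -3*(-4)^2 = -48
  3*(-4)^1 = -12
  constant: 8
Sum: -48 - 12 + 8 = -52


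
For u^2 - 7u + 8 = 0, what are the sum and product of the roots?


For au^2+bu+c=0: sum = -b/a, product = c/a.
a=1, b=-7, c=8
Sum = -(-7)/1 = 7
Product = (8)/1 = 8


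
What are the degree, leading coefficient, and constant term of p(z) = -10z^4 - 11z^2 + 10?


Highest power of z is 4, with coefficient -10. Constant term is 10.
Degree = 4, leading coefficient = -10, constant term = 10


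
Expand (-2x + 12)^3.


Expand (-2x + 12)^3 by repeated multiplication:
  (-2x + 12)^2 = 4x^2 - 48x + 144
= -8x^3 + 144x^2 - 864x + 1728


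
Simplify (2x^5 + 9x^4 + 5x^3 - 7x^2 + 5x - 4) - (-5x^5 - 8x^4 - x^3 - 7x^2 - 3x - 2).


Distribute the minus sign:
  (2x^5 + 9x^4 + 5x^3 - 7x^2 + 5x - 4)
- (-5x^5 - 8x^4 - x^3 - 7x^2 - 3x - 2)
Negate second polynomial: 5x^5 + 8x^4 + x^3 + 7x^2 + 3x + 2
Add: 7x^5 + 17x^4 + 6x^3 + 8x - 2


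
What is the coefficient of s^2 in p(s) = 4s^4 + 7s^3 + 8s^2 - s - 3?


Read off the coefficient of s^2: 8


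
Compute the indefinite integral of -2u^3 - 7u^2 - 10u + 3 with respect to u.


Reverse power rule on each term:
  ∫ -2u^3 du = -(1/2)u^4
  ∫ -7u^2 du = -(7/3)u^3
  ∫ -10u du = -5u^2
  ∫ 3 du = 3u
F(u) = -(1/2)u^4 - (7/3)u^3 - 5u^2 + 3u + C


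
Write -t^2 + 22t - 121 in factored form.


Roots satisfy r1 + r2 = -b/a = 22 and r1*r2 = c/a = 121.
So r1 = 11, r2 = 11.
-t^2 + 22t - 121 = -(t - r1)(t - r2) = -(t - 11)(t - 11)


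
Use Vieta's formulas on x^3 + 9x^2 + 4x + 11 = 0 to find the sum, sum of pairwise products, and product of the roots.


Monic cubic x^3+bx^2+cx+d=0: sum=-b, pairwise sum=c, product=-d.
b=9, c=4, d=11
r1+r2+r3 = -9
r1r2+r1r3+r2r3 = 4
r1r2r3 = -11


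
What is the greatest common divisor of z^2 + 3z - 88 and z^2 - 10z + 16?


Factor each:
  z^2 + 3z - 88 = (z - 8)(z + 11)
  z^2 - 10z + 16 = (z - 8)(z - 2)
Common monic factor: z - 8


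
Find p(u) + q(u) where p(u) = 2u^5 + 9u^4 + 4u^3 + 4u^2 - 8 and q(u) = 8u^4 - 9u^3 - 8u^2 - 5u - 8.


Align terms by degree and add:
  2u^5 + 9u^4 + 4u^3 + 4u^2 - 8
+ 8u^4 - 9u^3 - 8u^2 - 5u - 8
= 2u^5 + 17u^4 - 5u^3 - 4u^2 - 5u - 16


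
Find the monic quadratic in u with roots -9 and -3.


p(u) = (u + 9)(u + 3)
Expand: u^2 + 12u + 27


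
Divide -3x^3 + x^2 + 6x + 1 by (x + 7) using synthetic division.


Synthetic division with c = -7. Coefficients: -3, 1, 6, 1
Bring down -3.
  -3 * -7 = 21; 21 + 1 = 22
  22 * -7 = -154; -154 + 6 = -148
  -148 * -7 = 1036; 1036 + 1 = 1037
Quotient: -3x^2 + 22x - 148, Remainder: 1037


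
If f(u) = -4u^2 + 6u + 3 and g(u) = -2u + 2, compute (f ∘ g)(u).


Substitute g(u) into f:
f(g(u)) = -4*(-2u + 2)^2 + 6*(-2u + 2) + 3
(-2u + 2)^2 = 4u^2 - 8u + 4
Expand and combine: -16u^2 + 20u - 1


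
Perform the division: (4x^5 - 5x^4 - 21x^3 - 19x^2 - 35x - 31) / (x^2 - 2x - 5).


(4x^5 - 5x^4 - 21x^3 - 19x^2 - 35x - 31) / (x^2 - 2x - 5)
Step 1: 4x^3 * (x^2 - 2x - 5) = 4x^5 - 8x^4 - 20x^3; subtract.
Step 2: 3x^2 * (x^2 - 2x - 5) = 3x^4 - 6x^3 - 15x^2; subtract.
Step 3: 5x * (x^2 - 2x - 5) = 5x^3 - 10x^2 - 25x; subtract.
Step 4: 6 * (x^2 - 2x - 5) = 6x^2 - 12x - 30; subtract.
Quotient: 4x^3 + 3x^2 + 5x + 6, Remainder: 2x - 1


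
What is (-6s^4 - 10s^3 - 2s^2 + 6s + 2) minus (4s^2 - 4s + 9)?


Distribute the minus sign:
  (-6s^4 - 10s^3 - 2s^2 + 6s + 2)
- (4s^2 - 4s + 9)
Negate second polynomial: -4s^2 + 4s - 9
Add: -6s^4 - 10s^3 - 6s^2 + 10s - 7


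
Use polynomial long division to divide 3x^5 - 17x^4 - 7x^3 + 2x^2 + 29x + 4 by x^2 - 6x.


(3x^5 - 17x^4 - 7x^3 + 2x^2 + 29x + 4) / (x^2 - 6x)
Step 1: 3x^3 * (x^2 - 6x) = 3x^5 - 18x^4; subtract.
Step 2: x^2 * (x^2 - 6x) = x^4 - 6x^3; subtract.
Step 3: -x * (x^2 - 6x) = -x^3 + 6x^2; subtract.
Step 4: -4 * (x^2 - 6x) = -4x^2 + 24x; subtract.
Quotient: 3x^3 + x^2 - x - 4, Remainder: 5x + 4


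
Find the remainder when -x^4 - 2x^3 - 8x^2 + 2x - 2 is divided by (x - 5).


By the Remainder Theorem, the remainder equals p(5):
  -1*(5)^4 = -625
  -2*(5)^3 = -250
  -8*(5)^2 = -200
  2*(5)^1 = 10
  constant: -2
Sum: -625 - 250 - 200 + 10 - 2 = -1067


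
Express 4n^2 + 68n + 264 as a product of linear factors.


Roots satisfy r1 + r2 = -b/a = -17 and r1*r2 = c/a = 66.
So r1 = -6, r2 = -11.
4n^2 + 68n + 264 = 4(n - r1)(n - r2) = 4(n + 6)(n + 11)
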